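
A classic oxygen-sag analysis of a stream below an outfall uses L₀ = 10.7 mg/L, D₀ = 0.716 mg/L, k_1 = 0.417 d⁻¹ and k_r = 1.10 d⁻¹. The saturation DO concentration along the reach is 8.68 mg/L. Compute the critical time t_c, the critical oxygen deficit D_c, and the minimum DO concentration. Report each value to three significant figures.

t_c ≈ 1.25 d; D_c ≈ 2.41 mg/L; min DO ≈ 6.27 mg/L

At the critical point dD/dt = 0, so k_1 L₀ e^(−k_1 t) = k_r D. Substituting D(t) from the Streeter–Phelps equation and solving for t gives
t_c = ln[(k_r/k_1)(1 − D₀(k_r−k_1)/(k_1 L₀))] / (k_r−k_1).
Here k_r−k_1 = 0.6830 d⁻¹ and 1 − D₀(k_r−k_1)/(k_1 L₀) = 1 − 0.716×0.6830/(0.417×10.7) = 0.8904, so
t_c = ln(2.638 × 0.8904) / 0.6830 = 0.8539 / 0.6830 = 1.250 d.
D_c = (k_1/k_r) L₀ e^(−k_1 t_c) = (0.417/1.10) × 10.7 × e^(−0.417×1.250) = 0.3791 × 10.7 × 0.5937 = 2.408 mg/L.
Minimum DO = C_s − D_c = 8.68 − 2.408 = 6.272 mg/L.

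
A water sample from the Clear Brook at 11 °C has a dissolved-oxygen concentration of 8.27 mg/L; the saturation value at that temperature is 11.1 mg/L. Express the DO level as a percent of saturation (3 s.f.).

% saturation = C/C_s × 100 = 8.27/11.1 × 100 = 74.5 %.

74.5 % saturation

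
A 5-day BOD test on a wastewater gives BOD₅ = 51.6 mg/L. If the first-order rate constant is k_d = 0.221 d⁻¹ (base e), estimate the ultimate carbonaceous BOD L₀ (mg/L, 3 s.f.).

L₀ ≈ 77.2 mg/L

BOD₅ = L₀(1 − e^(−5k_d)) ⇒ L₀ = BOD₅ / (1 − e^(−5×0.221))
= 51.6 / (1 − 0.3312) = 51.6 / 0.6688 = 77.15 mg/L.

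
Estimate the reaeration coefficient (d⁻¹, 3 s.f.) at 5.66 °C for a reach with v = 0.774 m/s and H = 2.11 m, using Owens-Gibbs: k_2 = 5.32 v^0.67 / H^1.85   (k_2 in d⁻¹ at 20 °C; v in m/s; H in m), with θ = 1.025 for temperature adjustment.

k_2 ≈ 0.790 d⁻¹

k_2(20) = 5.32 × 0.774^0.67 / 2.11^1.85 = 5.32 × 0.8423 / 3.980 = 1.126 d⁻¹.
k_2(5.66) = 1.126 × 1.025^(5.66−20) = 1.126 × 0.7018 = 0.7901 d⁻¹.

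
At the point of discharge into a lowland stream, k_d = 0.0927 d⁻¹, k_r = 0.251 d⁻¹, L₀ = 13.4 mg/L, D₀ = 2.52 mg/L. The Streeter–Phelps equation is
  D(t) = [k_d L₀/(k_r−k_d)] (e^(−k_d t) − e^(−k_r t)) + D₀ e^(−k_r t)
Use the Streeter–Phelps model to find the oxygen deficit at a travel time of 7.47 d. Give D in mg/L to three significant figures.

k_d L₀/(k_r−k_d) = 0.0927×13.4/(0.251−0.0927) = 1.242/0.1583 = 7.847 mg/L.
e^(−k_d t) = e^(−0.0927×7.470) = 0.5003; e^(−k_r t) = e^(−0.251×7.470) = 0.1534.
D = 7.847 × (0.5003 − 0.1534) + 2.52 × 0.1534 = 2.723 + 0.3865 = 3.109 mg/L.

D ≈ 3.11 mg/L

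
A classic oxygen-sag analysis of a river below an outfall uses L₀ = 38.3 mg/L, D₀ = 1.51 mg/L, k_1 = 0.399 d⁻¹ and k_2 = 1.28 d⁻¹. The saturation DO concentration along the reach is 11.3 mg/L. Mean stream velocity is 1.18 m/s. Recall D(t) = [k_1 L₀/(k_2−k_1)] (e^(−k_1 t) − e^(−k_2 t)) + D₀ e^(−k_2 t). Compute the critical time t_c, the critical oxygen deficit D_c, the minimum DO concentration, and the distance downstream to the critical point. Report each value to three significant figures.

t_c = [1/(k_2−k_1)] ln[(k_2/k_1)(1 − D₀(k_2−k_1)/(k_1 L₀))]
= [1/(1.28−0.399)] ln[(1.28/0.399)(1 − 1.51×0.8810/(0.399×38.3))]
= (1/0.8810) ln[3.208 × 0.9129] = 1.135 × ln(2.929) = 1.135 × 1.075 = 1.220 d.
L(t_c) = L₀ e^(−k_1 t_c) = 38.3 × 0.6147 = 23.54 mg/L, and at the critical point k_2 D_c = k_1 L, so D_c = (0.399/1.28) × 23.54 = 7.338 mg/L.
Minimum DO = C_s − D_c = 11.3 − 7.338 = 3.962 mg/L.
x_c = v t_c = 1.18 m/s × 1.220 d × 86400 s/d = 124400 m ≈ 124 km.

t_c ≈ 1.22 d; D_c ≈ 7.34 mg/L; min DO ≈ 3.96 mg/L; x_c ≈ 124 km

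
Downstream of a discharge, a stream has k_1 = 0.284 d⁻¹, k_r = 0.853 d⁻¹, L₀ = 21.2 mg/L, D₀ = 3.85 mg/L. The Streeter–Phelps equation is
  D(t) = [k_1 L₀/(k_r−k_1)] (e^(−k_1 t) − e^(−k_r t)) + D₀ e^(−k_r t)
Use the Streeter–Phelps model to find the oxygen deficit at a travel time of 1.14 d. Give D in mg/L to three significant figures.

k_1 L₀/(k_r−k_1) = 0.284×21.2/(0.853−0.284) = 6.021/0.5690 = 10.58 mg/L.
e^(−k_1 t) = e^(−0.284×1.140) = 0.7234; e^(−k_r t) = e^(−0.853×1.140) = 0.3782.
D = 10.58 × (0.7234 − 0.3782) + 3.85 × 0.3782 = 3.653 + 1.456 = 5.109 mg/L.

D ≈ 5.11 mg/L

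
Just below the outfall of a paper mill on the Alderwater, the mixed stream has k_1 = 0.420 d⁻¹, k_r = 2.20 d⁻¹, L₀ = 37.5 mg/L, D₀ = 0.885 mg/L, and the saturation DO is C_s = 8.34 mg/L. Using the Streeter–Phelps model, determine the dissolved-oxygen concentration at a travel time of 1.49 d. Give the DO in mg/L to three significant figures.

k_1 L₀/(k_r−k_1) = 0.420×37.5/(2.20−0.420) = 15.75/1.780 = 8.848 mg/L.
e^(−k_1 t) = e^(−0.420×1.490) = 0.5348; e^(−k_r t) = e^(−2.20×1.490) = 0.03770.
D = 8.848 × (0.5348 − 0.03770) + 0.885 × 0.03770 = 4.399 + 0.03337 = 4.432 mg/L.
DO = C_s − D = 8.34 − 4.432 = 3.908 mg/L.

DO ≈ 3.91 mg/L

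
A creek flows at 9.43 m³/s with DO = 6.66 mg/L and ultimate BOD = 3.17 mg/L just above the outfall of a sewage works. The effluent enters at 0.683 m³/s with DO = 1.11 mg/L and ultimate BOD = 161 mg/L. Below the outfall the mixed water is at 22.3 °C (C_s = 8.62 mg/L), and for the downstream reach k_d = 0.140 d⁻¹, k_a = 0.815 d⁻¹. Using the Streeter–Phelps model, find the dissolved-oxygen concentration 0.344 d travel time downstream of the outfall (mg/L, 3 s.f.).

DO ≈ 6.29 mg/L

Mixed DO = (9.43×6.66 + 0.683×1.11)/(9.43+0.683) = 63.56/10.11 = 6.285 mg/L.
Mixed L₀ = (9.43×3.17 + 0.683×161)/(10.11) = 139.9/10.11 = 13.83 mg/L.
Initial deficit D₀ = C_s − DO₀ = 8.62 − 6.285 = 2.335 mg/L.
D(0.344) = [0.140×13.83/(0.815−0.140)](e^(−0.140×0.344) − e^(−0.815×0.344)) + 2.335 e^(−0.815×0.344)
= 2.868 × (0.9530 − 0.7555) + 2.335 × 0.7555 = 2.330 mg/L.
DO = 8.62 − 2.330 = 6.290 mg/L.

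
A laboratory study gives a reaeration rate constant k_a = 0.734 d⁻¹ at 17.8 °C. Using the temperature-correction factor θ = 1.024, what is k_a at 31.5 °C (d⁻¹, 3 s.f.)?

k_a(T₂) = k_a(T₁) · θ^(T₂−T₁) = 0.734 × 1.024^(31.5−17.8)
= 0.734 × 1.024^13.7 = 0.734 × 1.384 = 1.016 d⁻¹.

k_a ≈ 1.02 d⁻¹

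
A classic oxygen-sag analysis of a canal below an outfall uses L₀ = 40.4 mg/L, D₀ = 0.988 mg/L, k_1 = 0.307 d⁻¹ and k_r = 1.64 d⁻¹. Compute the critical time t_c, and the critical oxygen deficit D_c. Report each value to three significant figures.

t_c ≈ 1.17 d; D_c ≈ 5.28 mg/L

At the critical point dD/dt = 0, so k_1 L₀ e^(−k_1 t) = k_r D. Substituting D(t) from the Streeter–Phelps equation and solving for t gives
t_c = ln[(k_r/k_1)(1 − D₀(k_r−k_1)/(k_1 L₀))] / (k_r−k_1).
Here k_r−k_1 = 1.333 d⁻¹ and 1 − D₀(k_r−k_1)/(k_1 L₀) = 1 − 0.988×1.333/(0.307×40.4) = 0.8938, so
t_c = ln(5.342 × 0.8938) / 1.333 = 1.563 / 1.333 = 1.173 d.
D_c = (k_1/k_r) L₀ e^(−k_1 t_c) = (0.307/1.64) × 40.4 × e^(−0.307×1.173) = 0.1872 × 40.4 × 0.6976 = 5.276 mg/L.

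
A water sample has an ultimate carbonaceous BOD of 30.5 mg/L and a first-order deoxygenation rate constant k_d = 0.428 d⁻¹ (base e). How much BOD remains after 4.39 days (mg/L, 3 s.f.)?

L ≈ 4.66 mg/L

L_t = L₀ e^(−k_d t) = 30.5 × e^(−0.428×4.39) = 30.5 × 0.1528 = 4.659 mg/L.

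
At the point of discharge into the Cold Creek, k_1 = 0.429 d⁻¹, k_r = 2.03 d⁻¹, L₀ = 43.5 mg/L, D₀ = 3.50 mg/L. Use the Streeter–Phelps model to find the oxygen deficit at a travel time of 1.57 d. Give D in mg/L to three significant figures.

D ≈ 5.61 mg/L

k_1 L₀/(k_r−k_1) = 0.429×43.5/(2.03−0.429) = 18.66/1.601 = 11.66 mg/L.
e^(−k_1 t) = e^(−0.429×1.570) = 0.5099; e^(−k_r t) = e^(−2.03×1.570) = 0.04129.
D = 11.66 × (0.5099 − 0.04129) + 3.50 × 0.04129 = 5.462 + 0.1445 = 5.607 mg/L.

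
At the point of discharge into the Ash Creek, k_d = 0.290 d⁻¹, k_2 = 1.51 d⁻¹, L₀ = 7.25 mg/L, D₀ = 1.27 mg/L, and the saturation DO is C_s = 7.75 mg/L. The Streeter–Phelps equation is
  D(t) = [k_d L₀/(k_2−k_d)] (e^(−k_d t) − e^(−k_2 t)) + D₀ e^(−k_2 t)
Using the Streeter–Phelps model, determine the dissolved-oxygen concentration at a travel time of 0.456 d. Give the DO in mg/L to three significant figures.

k_d L₀/(k_2−k_d) = 0.290×7.25/(1.51−0.290) = 2.103/1.220 = 1.723 mg/L.
e^(−k_d t) = e^(−0.290×0.4560) = 0.8761; e^(−k_2 t) = e^(−1.51×0.4560) = 0.5023.
D = 1.723 × (0.8761 − 0.5023) + 1.27 × 0.5023 = 0.6442 + 0.6379 = 1.282 mg/L.
DO = C_s − D = 7.75 − 1.282 = 6.468 mg/L.

DO ≈ 6.47 mg/L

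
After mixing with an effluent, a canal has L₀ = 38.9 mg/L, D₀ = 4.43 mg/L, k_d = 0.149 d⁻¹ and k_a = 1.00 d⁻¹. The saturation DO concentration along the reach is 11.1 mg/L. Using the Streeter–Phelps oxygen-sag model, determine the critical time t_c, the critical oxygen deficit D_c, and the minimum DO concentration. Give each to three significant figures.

t_c ≈ 1.00 d; D_c ≈ 4.99 mg/L; min DO ≈ 6.11 mg/L

With k_a/k_d = 6.711 and 1 − D₀(k_a−k_d)/(k_d L₀) = 0.3496,
t_c = ln(6.711 × 0.3496) / (1.00 − 0.149) = ln(2.346) / 0.8510 = 0.8528/0.8510 = 1.002 d.
D_c = (k_d/k_a) L₀ e^(−k_d t_c) = (0.149/1.00) × 38.9 × e^(−0.149×1.002) = 0.1490 × 38.9 × 0.8613 = 4.992 mg/L.
Minimum DO = C_s − D_c = 11.1 − 4.992 = 6.108 mg/L.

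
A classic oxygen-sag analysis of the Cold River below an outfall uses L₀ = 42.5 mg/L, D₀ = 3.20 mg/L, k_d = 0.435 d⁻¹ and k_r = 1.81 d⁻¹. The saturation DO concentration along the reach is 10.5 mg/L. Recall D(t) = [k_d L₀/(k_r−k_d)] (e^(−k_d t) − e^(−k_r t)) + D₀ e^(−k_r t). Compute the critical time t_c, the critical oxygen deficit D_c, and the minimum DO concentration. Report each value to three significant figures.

With k_r/k_d = 4.161 and 1 − D₀(k_r−k_d)/(k_d L₀) = 0.7620,
t_c = ln(4.161 × 0.7620) / (1.81 − 0.435) = ln(3.171) / 1.375 = 1.154/1.375 = 0.8392 d.
L(t_c) = L₀ e^(−k_d t_c) = 42.5 × 0.6942 = 29.50 mg/L, and at the critical point k_r D_c = k_d L, so D_c = (0.435/1.81) × 29.50 = 7.090 mg/L.
Minimum DO = C_s − D_c = 10.5 − 7.090 = 3.410 mg/L.

t_c ≈ 0.839 d; D_c ≈ 7.09 mg/L; min DO ≈ 3.41 mg/L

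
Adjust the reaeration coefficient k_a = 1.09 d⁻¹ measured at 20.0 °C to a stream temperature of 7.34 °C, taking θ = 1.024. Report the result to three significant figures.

k_a ≈ 0.807 d⁻¹

k_a(T₂) = k_a(T₁) · θ^(T₂−T₁) = 1.09 × 1.024^(7.34−20.0)
= 1.09 × 1.024^-12.7 = 1.09 × 0.7406 = 0.8073 d⁻¹.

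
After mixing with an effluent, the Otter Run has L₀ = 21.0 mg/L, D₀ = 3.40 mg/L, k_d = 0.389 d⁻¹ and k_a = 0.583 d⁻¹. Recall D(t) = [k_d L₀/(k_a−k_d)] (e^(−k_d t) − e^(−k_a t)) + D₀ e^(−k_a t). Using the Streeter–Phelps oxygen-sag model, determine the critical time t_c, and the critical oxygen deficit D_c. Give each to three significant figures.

With k_a/k_d = 1.499 and 1 − D₀(k_a−k_d)/(k_d L₀) = 0.9193,
t_c = ln(1.499 × 0.9193) / (0.583 − 0.389) = ln(1.378) / 0.1940 = 0.3204/0.1940 = 1.652 d.
L(t_c) = L₀ e^(−k_d t_c) = 21.0 × 0.5260 = 11.05 mg/L, and at the critical point k_a D_c = k_d L, so D_c = (0.389/0.583) × 11.05 = 7.370 mg/L.

t_c ≈ 1.65 d; D_c ≈ 7.37 mg/L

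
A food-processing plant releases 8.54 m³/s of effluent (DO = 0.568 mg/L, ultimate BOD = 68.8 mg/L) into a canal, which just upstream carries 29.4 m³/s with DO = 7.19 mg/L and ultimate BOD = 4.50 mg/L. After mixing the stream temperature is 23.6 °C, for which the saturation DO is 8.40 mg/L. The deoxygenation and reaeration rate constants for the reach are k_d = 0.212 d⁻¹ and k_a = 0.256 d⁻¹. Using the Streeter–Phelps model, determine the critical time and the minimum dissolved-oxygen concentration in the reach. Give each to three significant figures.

Mixed DO = (29.4×7.19 + 8.54×0.568)/(29.4+8.54) = 216.2/37.94 = 5.699 mg/L.
Mixed L₀ = (29.4×4.50 + 8.54×68.8)/(37.94) = 719.9/37.94 = 18.97 mg/L.
Initial deficit D₀ = C_s − DO₀ = 8.40 − 5.699 = 2.701 mg/L.
t_c = (1/0.04400) ln[(0.256/0.212)(1 − 2.701×0.04400/(0.212×18.97))] = 22.73 × ln(1.172) = 3.605 d.
D_c = (0.212/0.256) × 18.97 × e^(−0.212×3.605) = 0.8281 × 18.97 × 0.4657 = 7.317 mg/L.
Minimum DO = 8.40 − 7.317 = 1.083 mg/L.

t_c ≈ 3.60 d; minimum DO ≈ 1.08 mg/L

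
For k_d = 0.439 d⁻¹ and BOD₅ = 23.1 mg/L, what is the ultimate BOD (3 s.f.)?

L₀ ≈ 26.0 mg/L

BOD₅ = L₀(1 − e^(−5k_d)) ⇒ L₀ = BOD₅ / (1 − e^(−5×0.439))
= 23.1 / (1 − 0.1114) = 23.1 / 0.8886 = 25.99 mg/L.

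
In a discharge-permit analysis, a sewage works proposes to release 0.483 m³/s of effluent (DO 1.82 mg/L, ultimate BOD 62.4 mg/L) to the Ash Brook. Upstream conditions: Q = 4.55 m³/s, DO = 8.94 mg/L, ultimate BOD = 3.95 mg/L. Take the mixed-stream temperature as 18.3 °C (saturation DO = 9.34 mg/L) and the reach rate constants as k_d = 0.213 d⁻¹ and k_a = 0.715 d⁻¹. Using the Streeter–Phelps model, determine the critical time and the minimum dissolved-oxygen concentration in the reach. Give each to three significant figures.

Mixed DO = (4.55×8.94 + 0.483×1.82)/(4.55+0.483) = 41.56/5.033 = 8.257 mg/L.
Mixed L₀ = (4.55×3.95 + 0.483×62.4)/(5.033) = 48.11/5.033 = 9.559 mg/L.
Initial deficit D₀ = C_s − DO₀ = 9.34 − 8.257 = 1.083 mg/L.
t_c = (1/0.5020) ln[(0.715/0.213)(1 − 1.083×0.5020/(0.213×9.559))] = 1.992 × ln(2.460) = 1.793 d.
D_c = (0.213/0.715) × 9.559 × e^(−0.213×1.793) = 0.2979 × 9.559 × 0.6825 = 1.944 mg/L.
Minimum DO = 9.34 − 1.944 = 7.396 mg/L.

t_c ≈ 1.79 d; minimum DO ≈ 7.40 mg/L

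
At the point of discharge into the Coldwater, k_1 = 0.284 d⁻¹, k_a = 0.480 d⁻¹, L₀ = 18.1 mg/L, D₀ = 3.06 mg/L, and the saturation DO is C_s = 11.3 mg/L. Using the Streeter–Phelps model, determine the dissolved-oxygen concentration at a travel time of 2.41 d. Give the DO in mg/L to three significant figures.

k_1 L₀/(k_a−k_1) = 0.284×18.1/(0.480−0.284) = 5.140/0.1960 = 26.23 mg/L.
e^(−k_1 t) = e^(−0.284×2.410) = 0.5044; e^(−k_a t) = e^(−0.480×2.410) = 0.3145.
D = 26.23 × (0.5044 − 0.3145) + 3.06 × 0.3145 = 4.980 + 0.9623 = 5.942 mg/L.
DO = C_s − D = 11.3 − 5.942 = 5.358 mg/L.

DO ≈ 5.36 mg/L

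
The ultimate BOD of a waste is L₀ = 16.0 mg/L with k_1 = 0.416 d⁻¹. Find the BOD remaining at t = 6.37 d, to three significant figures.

L ≈ 1.13 mg/L

L_t = L₀ e^(−k_1 t) = 16.0 × e^(−0.416×6.37) = 16.0 × 0.07066 = 1.131 mg/L.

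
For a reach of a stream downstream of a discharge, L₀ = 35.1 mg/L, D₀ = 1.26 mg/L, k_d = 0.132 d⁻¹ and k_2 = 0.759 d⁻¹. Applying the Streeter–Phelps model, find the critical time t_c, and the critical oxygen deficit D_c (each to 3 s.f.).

t_c ≈ 2.49 d; D_c ≈ 4.39 mg/L

At the critical point dD/dt = 0, so k_d L₀ e^(−k_d t) = k_2 D. Substituting D(t) from the Streeter–Phelps equation and solving for t gives
t_c = ln[(k_2/k_d)(1 − D₀(k_2−k_d)/(k_d L₀))] / (k_2−k_d).
Here k_2−k_d = 0.6270 d⁻¹ and 1 − D₀(k_2−k_d)/(k_d L₀) = 1 − 1.26×0.6270/(0.132×35.1) = 0.8295, so
t_c = ln(5.750 × 0.8295) / 0.6270 = 1.562 / 0.6270 = 2.492 d.
D_c = (k_d/k_2) L₀ e^(−k_d t_c) = (0.132/0.759) × 35.1 × e^(−0.132×2.492) = 0.1739 × 35.1 × 0.7197 = 4.393 mg/L.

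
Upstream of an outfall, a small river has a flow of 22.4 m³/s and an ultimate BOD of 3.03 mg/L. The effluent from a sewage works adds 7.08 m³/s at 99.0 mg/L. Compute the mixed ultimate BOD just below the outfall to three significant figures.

26.1 mg/L

Flow-weighted mixing: C = (Q_r C_r + Q_w C_w)/(Q_r + Q_w)
= (22.4×3.03 + 7.08×99.0)/(22.4 + 7.08) = 768.8/29.48 = 26.08 mg/L.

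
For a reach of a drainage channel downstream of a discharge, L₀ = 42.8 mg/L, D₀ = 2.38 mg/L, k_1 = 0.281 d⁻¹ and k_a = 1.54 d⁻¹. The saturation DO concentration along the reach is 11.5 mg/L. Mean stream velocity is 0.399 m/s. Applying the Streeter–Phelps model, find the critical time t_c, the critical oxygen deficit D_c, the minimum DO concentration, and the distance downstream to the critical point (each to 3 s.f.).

t_c ≈ 1.12 d; D_c ≈ 5.70 mg/L; min DO ≈ 5.80 mg/L; x_c ≈ 38.7 km

t_c = [1/(k_a−k_1)] ln[(k_a/k_1)(1 − D₀(k_a−k_1)/(k_1 L₀))]
= [1/(1.54−0.281)] ln[(1.54/0.281)(1 − 2.38×1.259/(0.281×42.8))]
= (1/1.259) ln[5.480 × 0.7509] = 0.7943 × ln(4.115) = 0.7943 × 1.415 = 1.124 d.
D_c = (k_1/k_a) L₀ e^(−k_1 t_c) = (0.281/1.54) × 42.8 × e^(−0.281×1.124) = 0.1825 × 42.8 × 0.7293 = 5.695 mg/L.
Minimum DO = C_s − D_c = 11.5 − 5.695 = 5.805 mg/L.
x_c = v t_c = 0.399 m/s × 1.124 d × 86400 s/d = 38740 m ≈ 38.7 km.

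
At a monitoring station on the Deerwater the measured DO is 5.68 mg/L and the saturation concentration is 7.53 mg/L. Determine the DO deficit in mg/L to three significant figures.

D = C_s − C = 7.53 − 5.68 = 1.85 mg/L.

D ≈ 1.85 mg/L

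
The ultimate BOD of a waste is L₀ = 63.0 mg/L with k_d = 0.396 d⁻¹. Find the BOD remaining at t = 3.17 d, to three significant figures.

L ≈ 18.0 mg/L

L_t = L₀ e^(−k_d t) = 63.0 × e^(−0.396×3.17) = 63.0 × 0.2850 = 17.95 mg/L.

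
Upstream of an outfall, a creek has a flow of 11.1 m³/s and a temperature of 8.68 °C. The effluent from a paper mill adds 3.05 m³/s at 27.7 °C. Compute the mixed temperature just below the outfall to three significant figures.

Flow-weighted mixing: C = (Q_r C_r + Q_w C_w)/(Q_r + Q_w)
= (11.1×8.68 + 3.05×27.7)/(11.1 + 3.05) = 180.8/14.15 = 12.78 °C.

12.8 °C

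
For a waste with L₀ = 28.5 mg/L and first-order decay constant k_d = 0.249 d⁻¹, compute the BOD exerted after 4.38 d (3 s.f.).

y_t = L₀(1 − e^(−k_d t)) = 28.5 × (1 − e^(−0.249×4.38))
= 28.5 × (1 − 0.3360) = 28.5 × 0.6640 = 18.92 mg/L.

y ≈ 18.9 mg/L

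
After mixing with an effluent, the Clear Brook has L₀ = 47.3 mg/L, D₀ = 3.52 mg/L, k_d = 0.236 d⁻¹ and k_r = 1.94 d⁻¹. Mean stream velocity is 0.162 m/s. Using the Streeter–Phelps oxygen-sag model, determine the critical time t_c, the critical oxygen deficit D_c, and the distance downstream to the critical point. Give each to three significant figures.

t_c ≈ 0.784 d; D_c ≈ 4.78 mg/L; x_c ≈ 11.0 km

t_c = [1/(k_r−k_d)] ln[(k_r/k_d)(1 − D₀(k_r−k_d)/(k_d L₀))]
= [1/(1.94−0.236)] ln[(1.94/0.236)(1 − 3.52×1.704/(0.236×47.3))]
= (1/1.704) ln[8.220 × 0.4627] = 0.5869 × ln(3.803) = 0.5869 × 1.336 = 0.7840 d.
L(t_c) = L₀ e^(−k_d t_c) = 47.3 × 0.8311 = 39.31 mg/L, and at the critical point k_r D_c = k_d L, so D_c = (0.236/1.94) × 39.31 = 4.782 mg/L.
x_c = v t_c = 0.162 m/s × 0.7840 d × 86400 s/d = 10970 m ≈ 11.0 km.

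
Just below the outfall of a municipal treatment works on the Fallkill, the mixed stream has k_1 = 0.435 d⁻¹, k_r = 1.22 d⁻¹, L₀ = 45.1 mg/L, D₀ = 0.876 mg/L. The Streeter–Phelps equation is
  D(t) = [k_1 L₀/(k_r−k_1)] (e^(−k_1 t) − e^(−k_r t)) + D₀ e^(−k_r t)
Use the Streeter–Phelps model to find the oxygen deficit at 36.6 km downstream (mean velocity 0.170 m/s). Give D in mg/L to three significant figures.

Travel time t = x/v = 36.6 km / (0.170 m/s) = 36600 m / 0.170 m/s = 215300 s = 2.492 d.
k_1 L₀/(k_r−k_1) = 0.435×45.1/(1.22−0.435) = 19.62/0.7850 = 24.99 mg/L.
e^(−k_1 t) = e^(−0.435×2.492) = 0.3383; e^(−k_r t) = e^(−1.22×2.492) = 0.04783.
D = 24.99 × (0.3383 − 0.04783) + 0.876 × 0.04783 = 7.258 + 0.04190 = 7.300 mg/L.

D ≈ 7.30 mg/L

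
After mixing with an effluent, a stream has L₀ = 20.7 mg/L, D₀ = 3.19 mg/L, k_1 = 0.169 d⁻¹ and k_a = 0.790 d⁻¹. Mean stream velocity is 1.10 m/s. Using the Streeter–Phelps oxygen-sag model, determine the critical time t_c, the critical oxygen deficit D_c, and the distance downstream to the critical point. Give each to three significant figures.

With k_a/k_1 = 4.675 and 1 − D₀(k_a−k_1)/(k_1 L₀) = 0.4337,
t_c = ln(4.675 × 0.4337) / (0.790 − 0.169) = ln(2.027) / 0.6210 = 0.7068/0.6210 = 1.138 d.
D_c = (k_1/k_a) L₀ e^(−k_1 t_c) = (0.169/0.790) × 20.7 × e^(−0.169×1.138) = 0.2139 × 20.7 × 0.8250 = 3.653 mg/L.
x_c = v t_c = 1.10 m/s × 1.138 d × 86400 s/d = 108200 m ≈ 108 km.

t_c ≈ 1.14 d; D_c ≈ 3.65 mg/L; x_c ≈ 108 km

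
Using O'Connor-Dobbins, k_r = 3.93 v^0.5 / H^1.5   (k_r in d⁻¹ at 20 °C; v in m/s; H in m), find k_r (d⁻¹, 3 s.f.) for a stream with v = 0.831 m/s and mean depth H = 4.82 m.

k_r ≈ 0.339 d⁻¹

k_r = 3.93 × 0.831^0.5 / 4.82^1.5 = 3.93 × 0.9116 / 10.58 = 0.3385 d⁻¹.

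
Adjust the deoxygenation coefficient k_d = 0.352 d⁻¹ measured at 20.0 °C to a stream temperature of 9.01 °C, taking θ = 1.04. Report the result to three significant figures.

k_d(T₂) = k_d(T₁) · θ^(T₂−T₁) = 0.352 × 1.04^(9.01−20.0)
= 0.352 × 1.04^-11.0 = 0.352 × 0.6498 = 0.2287 d⁻¹.

k_d ≈ 0.229 d⁻¹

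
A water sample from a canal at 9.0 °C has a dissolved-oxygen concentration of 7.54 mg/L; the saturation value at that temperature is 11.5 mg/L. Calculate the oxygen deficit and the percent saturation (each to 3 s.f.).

D = C_s − C = 11.5 − 7.54 = 3.96 mg/L.
% saturation = 7.54/11.5 × 100 = 65.6 %.

D ≈ 3.96 mg/L; 65.6 % saturation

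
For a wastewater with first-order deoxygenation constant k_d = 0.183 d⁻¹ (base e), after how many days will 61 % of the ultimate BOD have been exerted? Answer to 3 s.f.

t ≈ 5.15 d

y/L₀ = 1 − e^(−k_d t) = 0.61 ⇒ e^(−k_d t) = 0.390
t = −ln(0.390) / 0.183 = 0.9416 / 0.183 = 5.145 d.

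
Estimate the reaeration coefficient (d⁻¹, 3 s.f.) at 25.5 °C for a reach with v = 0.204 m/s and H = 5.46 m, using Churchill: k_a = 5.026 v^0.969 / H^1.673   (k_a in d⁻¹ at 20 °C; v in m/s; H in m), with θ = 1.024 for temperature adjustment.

k_a(20) = 5.026 × 0.204^0.969 / 5.46^1.673 = 5.026 × 0.2143 / 17.11 = 0.06294 d⁻¹.
k_a(25.5) = 0.06294 × 1.024^(25.5−20) = 0.06294 × 1.139 = 0.07171 d⁻¹.

k_a ≈ 0.0717 d⁻¹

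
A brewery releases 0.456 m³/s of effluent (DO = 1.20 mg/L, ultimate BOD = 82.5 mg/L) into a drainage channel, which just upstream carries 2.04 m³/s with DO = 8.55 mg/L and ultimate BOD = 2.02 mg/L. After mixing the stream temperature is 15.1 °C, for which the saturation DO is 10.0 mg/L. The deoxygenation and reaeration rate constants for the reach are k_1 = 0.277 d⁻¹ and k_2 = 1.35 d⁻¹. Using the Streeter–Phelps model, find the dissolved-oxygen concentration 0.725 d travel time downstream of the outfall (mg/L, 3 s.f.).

DO ≈ 7.04 mg/L

Mixed DO = (2.04×8.55 + 0.456×1.20)/(2.04+0.456) = 17.99/2.496 = 7.207 mg/L.
Mixed L₀ = (2.04×2.02 + 0.456×82.5)/(2.496) = 41.74/2.496 = 16.72 mg/L.
Initial deficit D₀ = C_s − DO₀ = 10.0 − 7.207 = 2.793 mg/L.
D(0.725) = [0.277×16.72/(1.35−0.277)](e^(−0.277×0.725) − e^(−1.35×0.725)) + 2.793 e^(−1.35×0.725)
= 4.317 × (0.8181 − 0.3758) + 2.793 × 0.3758 = 2.959 mg/L.
DO = 10.0 − 2.959 = 7.041 mg/L.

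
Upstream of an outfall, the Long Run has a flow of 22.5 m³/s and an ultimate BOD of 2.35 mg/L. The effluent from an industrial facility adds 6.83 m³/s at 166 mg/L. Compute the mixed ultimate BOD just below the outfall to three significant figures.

40.5 mg/L

Flow-weighted mixing: C = (Q_r C_r + Q_w C_w)/(Q_r + Q_w)
= (22.5×2.35 + 6.83×166)/(22.5 + 6.83) = 1187/29.33 = 40.46 mg/L.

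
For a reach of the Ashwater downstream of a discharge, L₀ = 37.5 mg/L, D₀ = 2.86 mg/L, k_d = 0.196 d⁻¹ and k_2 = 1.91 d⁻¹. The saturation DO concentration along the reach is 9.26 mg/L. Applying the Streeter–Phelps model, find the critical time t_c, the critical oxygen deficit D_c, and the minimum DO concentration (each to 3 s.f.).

t_c = [1/(k_2−k_d)] ln[(k_2/k_d)(1 − D₀(k_2−k_d)/(k_d L₀))]
= [1/(1.91−0.196)] ln[(1.91/0.196)(1 − 2.86×1.714/(0.196×37.5))]
= (1/1.714) ln[9.745 × 0.3331] = 0.5834 × ln(3.246) = 0.5834 × 1.177 = 0.6869 d.
D_c = (k_d/k_2) L₀ e^(−k_d t_c) = (0.196/1.91) × 37.5 × e^(−0.196×0.6869) = 0.1026 × 37.5 × 0.8740 = 3.363 mg/L.
Minimum DO = C_s − D_c = 9.26 − 3.363 = 5.897 mg/L.

t_c ≈ 0.687 d; D_c ≈ 3.36 mg/L; min DO ≈ 5.90 mg/L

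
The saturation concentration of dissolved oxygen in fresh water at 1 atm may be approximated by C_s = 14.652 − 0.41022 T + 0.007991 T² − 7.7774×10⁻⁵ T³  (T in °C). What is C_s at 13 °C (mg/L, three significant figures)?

C_s = 14.652 − 0.41022×13 + 0.007991×13² − 7.7774×10⁻⁵×13³ = 10.50 mg/L.

C_s ≈ 10.5 mg/L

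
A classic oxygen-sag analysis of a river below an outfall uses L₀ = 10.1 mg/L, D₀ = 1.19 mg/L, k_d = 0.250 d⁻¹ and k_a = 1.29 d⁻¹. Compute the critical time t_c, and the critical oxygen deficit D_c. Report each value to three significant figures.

At the critical point dD/dt = 0, so k_d L₀ e^(−k_d t) = k_a D. Substituting D(t) from the Streeter–Phelps equation and solving for t gives
t_c = ln[(k_a/k_d)(1 − D₀(k_a−k_d)/(k_d L₀))] / (k_a−k_d).
Here k_a−k_d = 1.040 d⁻¹ and 1 − D₀(k_a−k_d)/(k_d L₀) = 1 − 1.19×1.040/(0.250×10.1) = 0.5099, so
t_c = ln(5.160 × 0.5099) / 1.040 = 0.9673 / 1.040 = 0.9301 d.
D_c = (k_d/k_a) L₀ e^(−k_d t_c) = (0.250/1.29) × 10.1 × e^(−0.250×0.9301) = 0.1938 × 10.1 × 0.7925 = 1.551 mg/L.

t_c ≈ 0.930 d; D_c ≈ 1.55 mg/L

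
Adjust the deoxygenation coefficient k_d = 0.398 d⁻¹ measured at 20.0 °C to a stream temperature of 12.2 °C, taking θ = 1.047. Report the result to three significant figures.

k_d(T₂) = k_d(T₁) · θ^(T₂−T₁) = 0.398 × 1.047^(12.2−20.0)
= 0.398 × 1.047^-7.80 = 0.398 × 0.6989 = 0.2782 d⁻¹.

k_d ≈ 0.278 d⁻¹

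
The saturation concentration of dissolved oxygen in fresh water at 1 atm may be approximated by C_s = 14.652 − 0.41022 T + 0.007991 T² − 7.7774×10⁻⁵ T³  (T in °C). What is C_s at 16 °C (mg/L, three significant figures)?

C_s ≈ 9.82 mg/L

C_s = 14.652 − 0.41022×16 + 0.007991×16² − 7.7774×10⁻⁵×16³ = 9.816 mg/L.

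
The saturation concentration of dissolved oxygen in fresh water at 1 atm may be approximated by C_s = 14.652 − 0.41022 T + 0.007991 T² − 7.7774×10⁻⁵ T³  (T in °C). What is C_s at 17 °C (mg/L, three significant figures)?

C_s ≈ 9.61 mg/L

C_s = 14.652 − 0.41022×17 + 0.007991×17² − 7.7774×10⁻⁵×17³ = 9.606 mg/L.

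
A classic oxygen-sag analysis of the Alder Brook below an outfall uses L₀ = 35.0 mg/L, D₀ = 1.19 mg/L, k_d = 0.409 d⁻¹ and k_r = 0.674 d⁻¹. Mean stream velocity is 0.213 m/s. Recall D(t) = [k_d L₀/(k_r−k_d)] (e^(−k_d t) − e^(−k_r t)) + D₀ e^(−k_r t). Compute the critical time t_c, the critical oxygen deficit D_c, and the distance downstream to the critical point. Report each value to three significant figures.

t_c ≈ 1.80 d; D_c ≈ 10.2 mg/L; x_c ≈ 33.1 km

At the critical point dD/dt = 0, so k_d L₀ e^(−k_d t) = k_r D. Substituting D(t) from the Streeter–Phelps equation and solving for t gives
t_c = ln[(k_r/k_d)(1 − D₀(k_r−k_d)/(k_d L₀))] / (k_r−k_d).
Here k_r−k_d = 0.2650 d⁻¹ and 1 − D₀(k_r−k_d)/(k_d L₀) = 1 − 1.19×0.2650/(0.409×35.0) = 0.9780, so
t_c = ln(1.648 × 0.9780) / 0.2650 = 0.4772 / 0.2650 = 1.801 d.
L(t_c) = L₀ e^(−k_d t_c) = 35.0 × 0.4788 = 16.76 mg/L, and at the critical point k_r D_c = k_d L, so D_c = (0.409/0.674) × 16.76 = 10.17 mg/L.
x_c = v t_c = 0.213 m/s × 1.801 d × 86400 s/d = 33140 m ≈ 33.1 km.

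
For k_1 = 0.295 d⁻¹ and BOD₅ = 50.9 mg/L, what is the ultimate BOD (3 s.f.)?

BOD₅ = L₀(1 − e^(−5k_1)) ⇒ L₀ = BOD₅ / (1 − e^(−5×0.295))
= 50.9 / (1 − 0.2288) = 50.9 / 0.7712 = 66.00 mg/L.

L₀ ≈ 66.0 mg/L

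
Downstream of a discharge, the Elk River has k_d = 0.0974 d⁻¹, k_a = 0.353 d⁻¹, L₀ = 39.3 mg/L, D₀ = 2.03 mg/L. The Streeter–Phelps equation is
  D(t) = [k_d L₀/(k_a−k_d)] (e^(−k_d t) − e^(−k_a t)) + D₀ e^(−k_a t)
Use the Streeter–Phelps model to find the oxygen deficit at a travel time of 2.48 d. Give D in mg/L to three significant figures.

D ≈ 6.37 mg/L

k_d L₀/(k_a−k_d) = 0.0974×39.3/(0.353−0.0974) = 3.828/0.2556 = 14.98 mg/L.
e^(−k_d t) = e^(−0.0974×2.480) = 0.7854; e^(−k_a t) = e^(−0.353×2.480) = 0.4167.
D = 14.98 × (0.7854 − 0.4167) + 2.03 × 0.4167 = 5.522 + 0.8459 = 6.368 mg/L.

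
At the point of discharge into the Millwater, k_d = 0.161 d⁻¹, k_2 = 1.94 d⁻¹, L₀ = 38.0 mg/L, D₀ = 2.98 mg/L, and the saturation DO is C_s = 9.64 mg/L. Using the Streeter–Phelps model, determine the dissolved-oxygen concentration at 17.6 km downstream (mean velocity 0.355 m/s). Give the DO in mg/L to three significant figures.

Travel time t = x/v = 17.6 km / (0.355 m/s) = 17600 m / 0.355 m/s = 49580 s = 0.5738 d.
k_d L₀/(k_2−k_d) = 0.161×38.0/(1.94−0.161) = 6.118/1.779 = 3.439 mg/L.
e^(−k_d t) = e^(−0.161×0.5738) = 0.9118; e^(−k_2 t) = e^(−1.94×0.5738) = 0.3285.
D = 3.439 × (0.9118 − 0.3285) + 2.98 × 0.3285 = 2.006 + 0.9790 = 2.985 mg/L.
DO = C_s − D = 9.64 − 2.985 = 6.655 mg/L.

DO ≈ 6.66 mg/L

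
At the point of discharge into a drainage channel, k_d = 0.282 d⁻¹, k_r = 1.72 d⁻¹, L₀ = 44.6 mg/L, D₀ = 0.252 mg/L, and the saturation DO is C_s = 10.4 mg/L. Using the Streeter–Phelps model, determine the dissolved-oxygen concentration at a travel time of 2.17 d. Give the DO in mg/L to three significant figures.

k_d L₀/(k_r−k_d) = 0.282×44.6/(1.72−0.282) = 12.58/1.438 = 8.746 mg/L.
e^(−k_d t) = e^(−0.282×2.170) = 0.5423; e^(−k_r t) = e^(−1.72×2.170) = 0.02394.
D = 8.746 × (0.5423 − 0.02394) + 0.252 × 0.02394 = 4.534 + 0.006032 = 4.540 mg/L.
DO = C_s − D = 10.4 − 4.540 = 5.860 mg/L.

DO ≈ 5.86 mg/L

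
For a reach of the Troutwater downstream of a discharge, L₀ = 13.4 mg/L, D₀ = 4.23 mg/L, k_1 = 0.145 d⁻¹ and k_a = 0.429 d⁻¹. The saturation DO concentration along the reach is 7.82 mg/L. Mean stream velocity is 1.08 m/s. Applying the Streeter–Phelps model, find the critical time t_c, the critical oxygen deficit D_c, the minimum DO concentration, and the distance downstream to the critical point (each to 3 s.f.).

At the critical point dD/dt = 0, so k_1 L₀ e^(−k_1 t) = k_a D. Substituting D(t) from the Streeter–Phelps equation and solving for t gives
t_c = ln[(k_a/k_1)(1 − D₀(k_a−k_1)/(k_1 L₀))] / (k_a−k_1).
Here k_a−k_1 = 0.2840 d⁻¹ and 1 − D₀(k_a−k_1)/(k_1 L₀) = 1 − 4.23×0.2840/(0.145×13.4) = 0.3817, so
t_c = ln(2.959 × 0.3817) / 0.2840 = 0.1217 / 0.2840 = 0.4284 d.
L(t_c) = L₀ e^(−k_1 t_c) = 13.4 × 0.9398 = 12.59 mg/L, and at the critical point k_a D_c = k_1 L, so D_c = (0.145/0.429) × 12.59 = 4.256 mg/L.
Minimum DO = C_s − D_c = 7.82 − 4.256 = 3.564 mg/L.
x_c = v t_c = 1.08 m/s × 0.4284 d × 86400 s/d = 39970 m ≈ 40.0 km.

t_c ≈ 0.428 d; D_c ≈ 4.26 mg/L; min DO ≈ 3.56 mg/L; x_c ≈ 40.0 km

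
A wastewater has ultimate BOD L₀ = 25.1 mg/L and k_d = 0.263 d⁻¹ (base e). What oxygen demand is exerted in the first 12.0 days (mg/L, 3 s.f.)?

y_t = L₀(1 − e^(−k_d t)) = 25.1 × (1 − e^(−0.263×12.0))
= 25.1 × (1 − 0.04260) = 25.1 × 0.9574 = 24.03 mg/L.

y ≈ 24.0 mg/L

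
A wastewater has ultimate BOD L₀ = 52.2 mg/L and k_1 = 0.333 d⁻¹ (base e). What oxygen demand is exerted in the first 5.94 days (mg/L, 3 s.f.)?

y ≈ 45.0 mg/L

y_t = L₀(1 − e^(−k_1 t)) = 52.2 × (1 − e^(−0.333×5.94))
= 52.2 × (1 − 0.1383) = 52.2 × 0.8617 = 44.98 mg/L.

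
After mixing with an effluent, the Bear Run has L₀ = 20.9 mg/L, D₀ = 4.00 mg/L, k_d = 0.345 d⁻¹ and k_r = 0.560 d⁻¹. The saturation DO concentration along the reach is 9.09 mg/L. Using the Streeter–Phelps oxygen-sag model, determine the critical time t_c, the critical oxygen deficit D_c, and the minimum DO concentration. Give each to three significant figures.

t_c = [1/(k_r−k_d)] ln[(k_r/k_d)(1 − D₀(k_r−k_d)/(k_d L₀))]
= [1/(0.560−0.345)] ln[(0.560/0.345)(1 − 4.00×0.2150/(0.345×20.9))]
= (1/0.2150) ln[1.623 × 0.8807] = 4.651 × ln(1.430) = 4.651 × 0.3574 = 1.662 d.
L(t_c) = L₀ e^(−k_d t_c) = 20.9 × 0.5636 = 11.78 mg/L, and at the critical point k_r D_c = k_d L, so D_c = (0.345/0.560) × 11.78 = 7.256 mg/L.
Minimum DO = C_s − D_c = 9.09 − 7.256 = 1.834 mg/L.

t_c ≈ 1.66 d; D_c ≈ 7.26 mg/L; min DO ≈ 1.83 mg/L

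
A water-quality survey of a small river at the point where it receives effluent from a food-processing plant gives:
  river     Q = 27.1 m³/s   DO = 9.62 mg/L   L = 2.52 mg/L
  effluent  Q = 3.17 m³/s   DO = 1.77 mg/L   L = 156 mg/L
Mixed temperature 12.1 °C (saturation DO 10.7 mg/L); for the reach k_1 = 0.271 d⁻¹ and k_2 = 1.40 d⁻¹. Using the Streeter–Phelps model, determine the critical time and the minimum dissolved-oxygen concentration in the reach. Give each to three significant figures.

t_c ≈ 0.962 d; minimum DO ≈ 7.93 mg/L

Mixed DO = (27.1×9.62 + 3.17×1.77)/(27.1+3.17) = 266.3/30.27 = 8.798 mg/L.
Mixed L₀ = (27.1×2.52 + 3.17×156)/(30.27) = 562.8/30.27 = 18.59 mg/L.
Initial deficit D₀ = C_s − DO₀ = 10.7 − 8.798 = 1.902 mg/L.
t_c = (1/1.129) ln[(1.40/0.271)(1 − 1.902×1.129/(0.271×18.59))] = 0.8857 × ln(2.964) = 0.9625 d.
D_c = (0.271/1.40) × 18.59 × e^(−0.271×0.9625) = 0.1936 × 18.59 × 0.7704 = 2.773 mg/L.
Minimum DO = 10.7 − 2.773 = 7.927 mg/L.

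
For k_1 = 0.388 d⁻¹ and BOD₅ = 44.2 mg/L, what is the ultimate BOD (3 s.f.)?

L₀ ≈ 51.6 mg/L

BOD₅ = L₀(1 − e^(−5k_1)) ⇒ L₀ = BOD₅ / (1 − e^(−5×0.388))
= 44.2 / (1 − 0.1437) = 44.2 / 0.8563 = 51.62 mg/L.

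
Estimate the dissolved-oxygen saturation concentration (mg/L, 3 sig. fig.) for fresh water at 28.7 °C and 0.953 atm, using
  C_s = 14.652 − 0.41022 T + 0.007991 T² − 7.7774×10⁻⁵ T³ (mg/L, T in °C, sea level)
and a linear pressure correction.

At sea level: C_s = 14.652 − 0.41022×28.7 + 0.007991×28.7² − 7.7774×10⁻⁵×28.7³ = 7.622 mg/L.
Pressure correction: C_s' = 7.622 × 0.953 = 7.264 mg/L.

C_s ≈ 7.26 mg/L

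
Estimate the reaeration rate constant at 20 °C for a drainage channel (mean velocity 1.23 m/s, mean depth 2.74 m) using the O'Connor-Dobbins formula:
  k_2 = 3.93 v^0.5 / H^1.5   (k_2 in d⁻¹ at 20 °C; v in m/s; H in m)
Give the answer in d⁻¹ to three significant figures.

k_2 = 3.93 × 1.23^0.5 / 2.74^1.5 = 3.93 × 1.109 / 4.536 = 0.9610 d⁻¹.

k_2 ≈ 0.961 d⁻¹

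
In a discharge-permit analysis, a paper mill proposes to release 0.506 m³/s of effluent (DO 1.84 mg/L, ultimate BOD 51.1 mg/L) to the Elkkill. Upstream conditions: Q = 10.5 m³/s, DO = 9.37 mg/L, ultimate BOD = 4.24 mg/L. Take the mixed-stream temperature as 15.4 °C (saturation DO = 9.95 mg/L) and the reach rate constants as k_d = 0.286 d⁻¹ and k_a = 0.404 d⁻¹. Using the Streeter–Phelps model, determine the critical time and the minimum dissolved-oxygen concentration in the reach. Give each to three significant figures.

Mixed DO = (10.5×9.37 + 0.506×1.84)/(10.5+0.506) = 99.32/11.01 = 9.024 mg/L.
Mixed L₀ = (10.5×4.24 + 0.506×51.1)/(11.01) = 70.38/11.01 = 6.394 mg/L.
Initial deficit D₀ = C_s − DO₀ = 9.95 − 9.024 = 0.9262 mg/L.
t_c = (1/0.1180) ln[(0.404/0.286)(1 − 0.9262×0.1180/(0.286×6.394))] = 8.475 × ln(1.328) = 2.405 d.
D_c = (0.286/0.404) × 6.394 × e^(−0.286×2.405) = 0.7079 × 6.394 × 0.5027 = 2.275 mg/L.
Minimum DO = 9.95 − 2.275 = 7.675 mg/L.

t_c ≈ 2.41 d; minimum DO ≈ 7.67 mg/L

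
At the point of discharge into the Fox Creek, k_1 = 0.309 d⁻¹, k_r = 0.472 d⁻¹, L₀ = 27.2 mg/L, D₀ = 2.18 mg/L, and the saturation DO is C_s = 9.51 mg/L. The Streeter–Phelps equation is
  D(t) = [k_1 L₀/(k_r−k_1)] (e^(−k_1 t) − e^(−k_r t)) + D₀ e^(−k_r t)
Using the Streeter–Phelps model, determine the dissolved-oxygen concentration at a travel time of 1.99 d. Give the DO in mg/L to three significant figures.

DO ≈ 0.935 mg/L

k_1 L₀/(k_r−k_1) = 0.309×27.2/(0.472−0.309) = 8.405/0.1630 = 51.56 mg/L.
e^(−k_1 t) = e^(−0.309×1.990) = 0.5407; e^(−k_r t) = e^(−0.472×1.990) = 0.3909.
D = 51.56 × (0.5407 − 0.3909) + 2.18 × 0.3909 = 7.723 + 0.8522 = 8.575 mg/L.
DO = C_s − D = 9.51 − 8.575 = 0.9347 mg/L.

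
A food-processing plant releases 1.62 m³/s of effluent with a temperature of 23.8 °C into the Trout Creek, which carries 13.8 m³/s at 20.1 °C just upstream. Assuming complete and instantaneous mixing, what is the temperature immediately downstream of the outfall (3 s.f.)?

20.5 °C

Flow-weighted mixing: C = (Q_r C_r + Q_w C_w)/(Q_r + Q_w)
= (13.8×20.1 + 1.62×23.8)/(13.8 + 1.62) = 315.9/15.42 = 20.49 °C.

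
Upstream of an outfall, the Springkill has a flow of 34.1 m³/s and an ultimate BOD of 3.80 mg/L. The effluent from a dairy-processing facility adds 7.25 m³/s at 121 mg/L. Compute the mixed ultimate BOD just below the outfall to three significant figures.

Flow-weighted mixing: C = (Q_r C_r + Q_w C_w)/(Q_r + Q_w)
= (34.1×3.80 + 7.25×121)/(34.1 + 7.25) = 1007/41.35 = 24.35 mg/L.

24.3 mg/L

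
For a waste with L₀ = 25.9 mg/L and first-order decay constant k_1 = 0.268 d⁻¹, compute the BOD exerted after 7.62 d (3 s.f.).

y ≈ 22.5 mg/L

y_t = L₀(1 − e^(−k_1 t)) = 25.9 × (1 − e^(−0.268×7.62))
= 25.9 × (1 − 0.1297) = 25.9 × 0.8703 = 22.54 mg/L.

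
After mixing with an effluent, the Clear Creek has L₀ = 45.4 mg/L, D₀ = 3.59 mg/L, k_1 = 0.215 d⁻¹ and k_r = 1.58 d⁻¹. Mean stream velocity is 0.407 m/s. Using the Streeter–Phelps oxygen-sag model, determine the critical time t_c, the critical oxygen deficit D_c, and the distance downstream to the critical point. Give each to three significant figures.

t_c = [1/(k_r−k_1)] ln[(k_r/k_1)(1 − D₀(k_r−k_1)/(k_1 L₀))]
= [1/(1.58−0.215)] ln[(1.58/0.215)(1 − 3.59×1.365/(0.215×45.4))]
= (1/1.365) ln[7.349 × 0.4980] = 0.7326 × ln(3.659) = 0.7326 × 1.297 = 0.9504 d.
L(t_c) = L₀ e^(−k_1 t_c) = 45.4 × 0.8152 = 37.01 mg/L, and at the critical point k_r D_c = k_1 L, so D_c = (0.215/1.58) × 37.01 = 5.036 mg/L.
x_c = v t_c = 0.407 m/s × 0.9504 d × 86400 s/d = 33420 m ≈ 33.4 km.

t_c ≈ 0.950 d; D_c ≈ 5.04 mg/L; x_c ≈ 33.4 km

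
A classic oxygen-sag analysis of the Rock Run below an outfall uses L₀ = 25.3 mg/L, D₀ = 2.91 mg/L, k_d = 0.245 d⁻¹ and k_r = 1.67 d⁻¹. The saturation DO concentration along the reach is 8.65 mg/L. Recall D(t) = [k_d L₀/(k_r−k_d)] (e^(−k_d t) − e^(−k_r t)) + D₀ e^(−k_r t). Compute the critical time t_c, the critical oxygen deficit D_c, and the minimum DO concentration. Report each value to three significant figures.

t_c ≈ 0.571 d; D_c ≈ 3.23 mg/L; min DO ≈ 5.42 mg/L

At the critical point dD/dt = 0, so k_d L₀ e^(−k_d t) = k_r D. Substituting D(t) from the Streeter–Phelps equation and solving for t gives
t_c = ln[(k_r/k_d)(1 − D₀(k_r−k_d)/(k_d L₀))] / (k_r−k_d).
Here k_r−k_d = 1.425 d⁻¹ and 1 − D₀(k_r−k_d)/(k_d L₀) = 1 − 2.91×1.425/(0.245×25.3) = 0.3310, so
t_c = ln(6.816 × 0.3310) / 1.425 = 0.8137 / 1.425 = 0.5710 d.
L(t_c) = L₀ e^(−k_d t_c) = 25.3 × 0.8694 = 22.00 mg/L, and at the critical point k_r D_c = k_d L, so D_c = (0.245/1.67) × 22.00 = 3.227 mg/L.
Minimum DO = C_s − D_c = 8.65 − 3.227 = 5.423 mg/L.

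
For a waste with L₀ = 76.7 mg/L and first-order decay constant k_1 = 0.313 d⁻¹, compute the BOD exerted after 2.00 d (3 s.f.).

y_t = L₀(1 − e^(−k_1 t)) = 76.7 × (1 − e^(−0.313×2.00))
= 76.7 × (1 − 0.5347) = 76.7 × 0.4653 = 35.69 mg/L.

y ≈ 35.7 mg/L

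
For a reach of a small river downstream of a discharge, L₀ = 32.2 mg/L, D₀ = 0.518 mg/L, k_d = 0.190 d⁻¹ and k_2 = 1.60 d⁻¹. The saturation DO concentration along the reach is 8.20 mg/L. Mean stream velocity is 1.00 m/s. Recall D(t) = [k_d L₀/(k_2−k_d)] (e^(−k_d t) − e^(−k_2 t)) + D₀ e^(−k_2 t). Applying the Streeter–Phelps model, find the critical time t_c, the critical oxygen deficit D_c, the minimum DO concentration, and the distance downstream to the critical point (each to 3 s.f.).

t_c ≈ 1.42 d; D_c ≈ 2.92 mg/L; min DO ≈ 5.28 mg/L; x_c ≈ 123 km

With k_2/k_d = 8.421 and 1 − D₀(k_2−k_d)/(k_d L₀) = 0.8806,
t_c = ln(8.421 × 0.8806) / (1.60 − 0.190) = ln(7.416) / 1.410 = 2.004/1.410 = 1.421 d.
L(t_c) = L₀ e^(−k_d t_c) = 32.2 × 0.7634 = 24.58 mg/L, and at the critical point k_2 D_c = k_d L, so D_c = (0.190/1.60) × 24.58 = 2.919 mg/L.
Minimum DO = C_s − D_c = 8.20 − 2.919 = 5.281 mg/L.
x_c = v t_c = 1.00 m/s × 1.421 d × 86400 s/d = 122800 m ≈ 123 km.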